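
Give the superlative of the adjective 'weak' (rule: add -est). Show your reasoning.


Apply superlative formation (add -est): 'weak' -> 'weakest'.

weakest


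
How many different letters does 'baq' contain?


Unique letters in 'baq': {a, b, q} = 3 distinct letters.

3


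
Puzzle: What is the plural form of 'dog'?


Apply rule: Add -s. 'dog' becomes 'dogs'.

dogs


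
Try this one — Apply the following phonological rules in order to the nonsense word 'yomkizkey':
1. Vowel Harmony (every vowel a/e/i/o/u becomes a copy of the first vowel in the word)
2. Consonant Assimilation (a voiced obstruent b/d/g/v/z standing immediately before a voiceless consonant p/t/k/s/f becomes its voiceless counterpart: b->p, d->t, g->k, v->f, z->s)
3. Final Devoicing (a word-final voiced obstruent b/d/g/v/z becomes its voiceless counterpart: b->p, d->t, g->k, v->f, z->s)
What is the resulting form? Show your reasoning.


Starting form: 'yomkizkey'
Rule 1: Vowel Harmony: all vowels become 'o' (matching first vowel). 'yomkizkey' -> 'yomkozkoy'
Rule 2: Consonant Assimilation: voiced obstruent before voiceless consonant becomes voiceless ('zk' -> 'sk'). 'yomkozkoy' -> 'yomkoskoy'
Rule 3: Final Devoicing: final consonant 'y' is not one of the voiced obstruents b/d/g/v/z. No change.
Final form: 'yomkoskoy'

yomkoskoy


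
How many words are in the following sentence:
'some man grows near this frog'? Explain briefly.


Split into words: some | man | grows | near | this | frog = 6 words.

6


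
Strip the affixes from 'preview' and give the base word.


Remove prefix 'pre' from 'preview' to get root 'view'.

view


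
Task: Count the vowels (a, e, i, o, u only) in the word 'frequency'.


Vowels in 'frequency': e, u, e = 3 vowels.

3


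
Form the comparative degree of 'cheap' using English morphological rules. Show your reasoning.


Apply comparative formation (add -er): 'cheap' -> 'cheaper'.

cheaper


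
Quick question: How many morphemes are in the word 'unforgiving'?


Decomposition: un- (prefix) + forgive (root) + -ing (suffix) = 3 morpheme(s)

3 morphemes


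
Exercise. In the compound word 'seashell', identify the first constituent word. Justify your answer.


Split 'seashell' into 'sea' + 'shell'. The first part is 'sea'.

sea


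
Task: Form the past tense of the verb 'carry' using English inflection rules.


Apply rule: Change -y to -ied. 'carry' becomes 'carried'.

carried


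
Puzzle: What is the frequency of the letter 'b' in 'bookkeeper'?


Letter 'b' in 'bookkeeper': found at position(s) 1 = 1 occurrence(s).

1


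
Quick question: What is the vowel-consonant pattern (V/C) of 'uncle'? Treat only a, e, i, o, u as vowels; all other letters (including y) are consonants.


Letter mapping: u = V, n = C, c = C, l = C, e = V.

VCCCV


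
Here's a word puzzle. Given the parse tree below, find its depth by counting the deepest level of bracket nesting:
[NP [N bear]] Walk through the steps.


Count bracket nesting levels:
'[' at pos 0: depth = 1
'[' at pos 4: depth = 2
Maximum depth reached: 2

2


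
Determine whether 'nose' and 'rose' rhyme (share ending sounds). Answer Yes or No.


Rime (stressed vowel + following sounds) of 'nose': -ose = /oʊz/
Rime of 'rose': -ose = /oʊz/
/oʊz/ and /oʊz/ are the same ending sound, so the words rhyme.

Yes


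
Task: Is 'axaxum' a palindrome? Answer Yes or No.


Forward: 'axaxum'
Reversed: 'muxaxa'
They differ.

No


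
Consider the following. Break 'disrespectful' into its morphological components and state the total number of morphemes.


Step 1: Identify prefix: 'dis' (meaning: not/apart)
Step 2: Identify root: 'respect'
Step 3: Identify suffix(es): 'ful'
Decomposition: dis- (prefix: not/apart) + respect (root) + -ful (suffix: full of)
Total morphemes: 3

3 morphemes (dis- (prefix: not/apart) + respect (root) + -ful (suffix: full of))


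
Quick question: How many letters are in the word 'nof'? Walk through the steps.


Spell out 'nof' and number each letter: n(1), o(2), f(3). Total: 3 letters.

3


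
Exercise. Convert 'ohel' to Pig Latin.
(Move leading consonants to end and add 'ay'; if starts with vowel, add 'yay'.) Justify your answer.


'ohel' starts with a vowel, so add 'yay': 'ohelyay'.

ohelyay


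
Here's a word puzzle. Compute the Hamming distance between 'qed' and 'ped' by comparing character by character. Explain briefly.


Alignment:
Position 1: 'q' vs 'p' = DIFFER
Position 2: 'e' vs 'e' = match
Position 3: 'd' vs 'd' = match
Total differences: 1

1


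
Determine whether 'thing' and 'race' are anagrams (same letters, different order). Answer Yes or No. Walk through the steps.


Sorted letters of 'thing': 'ghint'
Sorted letters of 'race': 'acer'
They do not match.

No


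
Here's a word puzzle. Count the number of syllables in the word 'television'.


Break 'television' into syllables: tel-e-vi-sion -> tel | e | vi | sion = 4 syllables

4 syllables


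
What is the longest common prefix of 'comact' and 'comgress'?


Compare from the start: 3 characters match: 'com'. Mismatch at position 4: 'a' vs 'g'.

com


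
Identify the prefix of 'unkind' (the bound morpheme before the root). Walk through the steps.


The word 'unkind' = 'un' (prefix) + 'kind' (root). The prefix is 'un'.

un


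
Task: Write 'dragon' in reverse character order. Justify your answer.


Reverse 'dragon' character by character: 'nogard'.

nogard


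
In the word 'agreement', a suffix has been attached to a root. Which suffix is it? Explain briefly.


The word 'agreement' = 'agree' (root) + '-ment' (suffix). The suffix is '-ment'.

ment


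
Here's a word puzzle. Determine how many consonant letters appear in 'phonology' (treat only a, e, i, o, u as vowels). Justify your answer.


Consonants in 'phonology': p, h, n, l, g, y = 6 consonants.

6


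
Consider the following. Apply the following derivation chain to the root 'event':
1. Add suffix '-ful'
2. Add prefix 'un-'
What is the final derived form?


Step 1: Add suffix '-ful' to 'event' = 'eventful'
Step 2: Add prefix 'un-' to 'eventful' = 'uneventful'

uneventful


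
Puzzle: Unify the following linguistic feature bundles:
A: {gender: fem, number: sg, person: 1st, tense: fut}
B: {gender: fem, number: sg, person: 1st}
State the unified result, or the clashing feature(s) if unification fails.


Compare features:
gender: A=fem vs B=fem -> unified: fem
number: A=sg vs B=sg -> unified: sg
person: A=1st vs B=1st -> unified: 1st
tense: A=fut vs B=_ -> unified: fut
No clashes found.

Unified: {gender: fem, number: sg, person: 1st, tense: fut}


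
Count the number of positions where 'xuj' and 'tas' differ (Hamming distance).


Alignment:
Position 1: 'x' vs 't' = DIFFER
Position 2: 'u' vs 'a' = DIFFER
Position 3: 'j' vs 's' = DIFFER
Total differences: 3

3


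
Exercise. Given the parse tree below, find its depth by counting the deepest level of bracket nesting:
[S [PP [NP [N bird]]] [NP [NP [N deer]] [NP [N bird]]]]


Count bracket nesting levels:
'[' at pos 0: depth = 1
'[' at pos 3: depth = 2
'[' at pos 7: depth = 3
'[' at pos 11: depth = 4
'[' at pos 22: depth = 2
'[' at pos 26: depth = 3
'[' at pos 30: depth = 4
'[' at pos 40: depth = 3
'[' at pos 44: depth = 4
Maximum depth reached: 4

4


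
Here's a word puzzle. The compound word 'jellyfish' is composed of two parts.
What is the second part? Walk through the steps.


Split 'jellyfish' into 'jelly' + 'fish'. The second part is 'fish'.

fish


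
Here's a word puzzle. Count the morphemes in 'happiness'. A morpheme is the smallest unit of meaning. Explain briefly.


Decomposition: happy (root) + -ness (suffix) = 2 morpheme(s)

2 morphemes


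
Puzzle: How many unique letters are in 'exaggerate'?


Unique letters in 'exaggerate': {a, e, g, r, t, x} = 6 distinct letters.

6


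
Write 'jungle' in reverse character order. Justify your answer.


Reverse 'jungle' character by character: 'elgnuj'.

elgnuj


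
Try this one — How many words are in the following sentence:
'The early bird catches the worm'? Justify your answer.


Split into words: The | early | bird | catches | the | worm = 6 words.

6


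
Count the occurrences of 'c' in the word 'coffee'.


Letter 'c' in 'coffee': found at position(s) 1 = 1 occurrence(s).

1


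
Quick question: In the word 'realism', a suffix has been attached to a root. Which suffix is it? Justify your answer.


The word 'realism' = 'real' (root) + '-ism' (suffix). The suffix is '-ism'.

ism


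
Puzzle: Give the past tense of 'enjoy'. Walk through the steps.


Apply rule: Add -ed. 'enjoy' becomes 'enjoyed'.

enjoyed


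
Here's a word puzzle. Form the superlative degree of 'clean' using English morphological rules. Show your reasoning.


Apply superlative formation (add -est): 'clean' -> 'cleanest'.

cleanest


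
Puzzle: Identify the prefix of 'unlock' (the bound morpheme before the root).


The word 'unlock' = 'un' (prefix) + 'lock' (root). The prefix is 'un'.

un


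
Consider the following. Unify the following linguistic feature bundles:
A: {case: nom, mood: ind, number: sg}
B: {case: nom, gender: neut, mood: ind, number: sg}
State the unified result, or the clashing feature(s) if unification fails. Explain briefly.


Compare features:
case: A=nom vs B=nom -> unified: nom
gender: A=_ vs B=neut -> unified: neut
mood: A=ind vs B=ind -> unified: ind
number: A=sg vs B=sg -> unified: sg
No clashes found.

Unified: {case: nom, gender: neut, mood: ind, number: sg}


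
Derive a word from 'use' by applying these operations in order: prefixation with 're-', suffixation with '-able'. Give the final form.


Step 1: Add prefix 're-' to 'use' = 'reuse'
Step 2: Add suffix '-able' to 'reuse' = 'reusable'

reusable


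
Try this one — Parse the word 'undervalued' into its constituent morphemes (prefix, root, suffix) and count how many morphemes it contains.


Step 1: Identify prefix: 'under' (meaning: beneath/insufficient)
Step 2: Identify root: 'value'
Step 3: Identify suffix(es): 'ed'
Decomposition: under- (prefix: beneath/insufficient) + value (root) + -ed (suffix: past)
Total morphemes: 3

3 morphemes (under- (prefix: beneath/insufficient) + value (root) + -ed (suffix: past))


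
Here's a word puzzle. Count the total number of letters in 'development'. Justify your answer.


Spell out 'development' and number each letter: d(1), e(2), v(3), e(4), l(5), o(6), p(7), m(8), e(9), n(10), t(11). Total: 11 letters.

11


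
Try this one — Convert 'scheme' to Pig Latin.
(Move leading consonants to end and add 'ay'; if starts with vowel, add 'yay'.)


'scheme': move consonant cluster 'sch' to end and add 'ay': 'emeschay'.

emeschay


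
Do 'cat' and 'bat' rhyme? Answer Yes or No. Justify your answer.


Rime (stressed vowel + following sounds) of 'cat': -at = /æt/
Rime of 'bat': -at = /æt/
/æt/ and /æt/ are the same ending sound, so the words rhyme.

Yes


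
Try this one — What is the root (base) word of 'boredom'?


Remove suffix '-dom' from 'boredom' to get root 'bore'.

bore


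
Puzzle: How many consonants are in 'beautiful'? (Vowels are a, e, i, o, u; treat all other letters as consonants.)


Consonants in 'beautiful': b, t, f, l = 4 consonants.

4


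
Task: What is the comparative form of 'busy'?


Apply comparative formation (consonant + y: change y to i, add -er): 'busy' -> 'busier'.

busier


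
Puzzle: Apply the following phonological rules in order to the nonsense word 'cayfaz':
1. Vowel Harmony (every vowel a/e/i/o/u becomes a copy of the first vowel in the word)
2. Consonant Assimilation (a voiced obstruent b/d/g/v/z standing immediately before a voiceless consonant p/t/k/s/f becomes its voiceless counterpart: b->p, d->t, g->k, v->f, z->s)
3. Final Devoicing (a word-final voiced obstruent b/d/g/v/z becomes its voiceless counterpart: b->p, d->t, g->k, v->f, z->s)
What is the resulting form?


Starting form: 'cayfaz'
Rule 1: Vowel Harmony: all vowels already match. No change.
Rule 2: Consonant Assimilation: no voiced obstruent (b/d/g/v/z) stands immediately before a voiceless consonant (p/t/k/s/f). No change.
Rule 3: Final Devoicing: word-final voiced obstruent 'z' becomes voiceless 's'. 'cayfaz' -> 'cayfas'
Final form: 'cayfas'

cayfas


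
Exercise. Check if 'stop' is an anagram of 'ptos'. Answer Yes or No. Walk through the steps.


Sorted letters of 'stop': 'opst'
Sorted letters of 'ptos': 'opst'
They match.

Yes


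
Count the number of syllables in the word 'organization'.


Break 'organization' into syllables: or-gan-i-za-tion -> or | gan | i | za | tion = 5 syllables

5 syllables


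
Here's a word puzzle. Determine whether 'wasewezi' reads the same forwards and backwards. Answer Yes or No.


Forward: 'wasewezi'
Reversed: 'izewesaw'
They differ.

No


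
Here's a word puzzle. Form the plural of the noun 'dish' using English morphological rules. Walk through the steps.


Apply rule: Add -es (sibilant/fricative ending). 'dish' becomes 'dishes'.

dishes


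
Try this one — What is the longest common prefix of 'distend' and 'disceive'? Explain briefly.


Compare from the start: 3 characters match: 'dis'. Mismatch at position 4: 't' vs 'c'.

dis


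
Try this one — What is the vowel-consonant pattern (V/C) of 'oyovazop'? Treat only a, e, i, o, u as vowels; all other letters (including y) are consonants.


Letter mapping: o = V, y = C, o = V, v = C, a = V, z = C, o = V, p = C.

VCVCVCVC


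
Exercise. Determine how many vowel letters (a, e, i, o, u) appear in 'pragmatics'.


Vowels in 'pragmatics': a, a, i = 3 vowels.

3


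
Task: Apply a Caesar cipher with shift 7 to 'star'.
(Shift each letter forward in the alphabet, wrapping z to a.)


Shift each letter by 7: s -> z, t -> a, a -> h, r -> y. Result: 'zahy'.

zahy


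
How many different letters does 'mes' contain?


Unique letters in 'mes': {e, m, s} = 3 distinct letters.

3


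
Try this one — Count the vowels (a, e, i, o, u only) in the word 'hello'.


Vowels in 'hello': e, o = 2 vowels.

2


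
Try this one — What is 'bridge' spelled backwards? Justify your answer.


Reverse 'bridge' character by character: 'egdirb'.

egdirb


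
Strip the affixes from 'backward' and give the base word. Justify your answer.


Remove suffix '-ward' from 'backward' to get root 'back'.

back


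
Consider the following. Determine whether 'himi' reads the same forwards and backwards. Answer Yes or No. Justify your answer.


Forward: 'himi'
Reversed: 'imih'
They differ.

No


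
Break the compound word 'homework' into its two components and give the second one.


Split 'homework' into 'home' + 'work'. The second part is 'work'.

work


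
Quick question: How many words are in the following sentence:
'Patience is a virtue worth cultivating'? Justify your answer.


Split into words: Patience | is | a | virtue | worth | cultivating = 6 words.

6


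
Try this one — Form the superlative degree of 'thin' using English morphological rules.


Apply superlative formation (double final consonant, add -est): 'thin' -> 'thinnest'.

thinnest


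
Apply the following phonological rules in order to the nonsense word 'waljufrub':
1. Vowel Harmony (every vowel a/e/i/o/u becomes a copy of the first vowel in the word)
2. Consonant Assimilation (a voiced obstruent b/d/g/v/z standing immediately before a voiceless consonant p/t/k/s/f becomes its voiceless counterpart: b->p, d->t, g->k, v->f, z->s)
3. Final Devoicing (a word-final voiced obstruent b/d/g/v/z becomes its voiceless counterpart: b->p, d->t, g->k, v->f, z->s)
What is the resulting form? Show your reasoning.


Starting form: 'waljufrub'
Rule 1: Vowel Harmony: all vowels become 'a' (matching first vowel). 'waljufrub' -> 'waljafrab'
Rule 2: Consonant Assimilation: no voiced obstruent (b/d/g/v/z) stands immediately before a voiceless consonant (p/t/k/s/f). No change.
Rule 3: Final Devoicing: word-final voiced obstruent 'b' becomes voiceless 'p'. 'waljafrab' -> 'waljafrap'
Final form: 'waljafrap'

waljafrap


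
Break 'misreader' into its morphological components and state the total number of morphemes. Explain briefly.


Step 1: Identify prefix: 'mis' (meaning: wrongly)
Step 2: Identify root: 'read'
Step 3: Identify suffix(es): 'er'
Decomposition: mis- (prefix: wrongly) + read (root) + -er (suffix: one who)
Total morphemes: 3

3 morphemes (mis- (prefix: wrongly) + read (root) + -er (suffix: one who))


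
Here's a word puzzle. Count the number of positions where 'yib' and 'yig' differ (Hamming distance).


Alignment:
Position 1: 'y' vs 'y' = match
Position 2: 'i' vs 'i' = match
Position 3: 'b' vs 'g' = DIFFER
Total differences: 1

1


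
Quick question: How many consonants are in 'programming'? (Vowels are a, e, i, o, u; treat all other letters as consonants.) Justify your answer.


Consonants in 'programming': p, r, g, r, m, m, n, g = 8 consonants.

8


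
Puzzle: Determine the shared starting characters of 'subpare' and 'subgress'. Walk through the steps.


Compare from the start: 3 characters match: 'sub'. Mismatch at position 4: 'p' vs 'g'.

sub


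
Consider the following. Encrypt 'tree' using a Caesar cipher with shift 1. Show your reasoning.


Shift each letter by 1: t -> u, r -> s, e -> f, e -> f. Result: 'usff'.

usff


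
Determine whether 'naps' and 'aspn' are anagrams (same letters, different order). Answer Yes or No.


Sorted letters of 'naps': 'anps'
Sorted letters of 'aspn': 'anps'
They match.

Yes


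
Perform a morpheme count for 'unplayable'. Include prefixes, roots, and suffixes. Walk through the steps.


Decomposition: un- (prefix) + play (root) + -able (suffix) = 3 morpheme(s)

3 morphemes


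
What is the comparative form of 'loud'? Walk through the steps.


Apply comparative formation (add -er): 'loud' -> 'louder'.

louder


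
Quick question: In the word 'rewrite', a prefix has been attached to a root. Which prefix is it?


The word 'rewrite' = 're' (prefix) + 'write' (root). The prefix is 're'.

re


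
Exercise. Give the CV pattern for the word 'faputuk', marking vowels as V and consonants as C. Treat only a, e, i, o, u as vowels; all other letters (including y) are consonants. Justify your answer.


Letter mapping: f = C, a = V, p = C, u = V, t = C, u = V, k = C.

CVCVCVC


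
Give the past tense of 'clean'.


Apply rule: Add -ed. 'clean' becomes 'cleaned'.

cleaned


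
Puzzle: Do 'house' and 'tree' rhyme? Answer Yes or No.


Rime (stressed vowel + following sounds) of 'house': -ouse = /aʊs/
Rime of 'tree': -ee = /iː/
/aʊs/ and /iː/ are different ending sounds, so the words do not rhyme.

No


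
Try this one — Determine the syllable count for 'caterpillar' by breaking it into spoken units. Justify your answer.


Break 'caterpillar' into syllables: cat-er-pil-lar -> cat | er | pil | lar = 4 syllables

4 syllables


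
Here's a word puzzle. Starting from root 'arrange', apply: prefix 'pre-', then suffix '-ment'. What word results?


Step 1: Add prefix 'pre-' to 'arrange' = 'prearrange'
Step 2: Add suffix '-ment' to 'prearrange' = 'prearrangement'

prearrangement


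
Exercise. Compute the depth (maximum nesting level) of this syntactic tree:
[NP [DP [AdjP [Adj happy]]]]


Count bracket nesting levels:
'[' at pos 0: depth = 1
'[' at pos 4: depth = 2
'[' at pos 8: depth = 3
'[' at pos 14: depth = 4
Maximum depth reached: 4

4


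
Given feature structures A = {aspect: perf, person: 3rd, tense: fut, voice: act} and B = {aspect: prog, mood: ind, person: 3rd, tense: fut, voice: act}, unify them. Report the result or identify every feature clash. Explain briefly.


Compare features:
aspect: A=perf vs B=prog -> CLASH
mood: A=_ vs B=ind -> unified: ind
person: A=3rd vs B=3rd -> unified: 3rd
tense: A=fut vs B=fut -> unified: fut
voice: A=act vs B=act -> unified: act
Clash detected on feature 'aspect' (perf vs prog); unification fails.

CLASH on 'aspect' (perf vs prog)


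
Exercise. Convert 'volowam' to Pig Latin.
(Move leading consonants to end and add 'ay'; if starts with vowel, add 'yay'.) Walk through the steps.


'volowam': move consonant cluster 'v' to end and add 'ay': 'olowamvay'.

olowamvay


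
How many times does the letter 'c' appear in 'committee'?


Letter 'c' in 'committee': found at position(s) 1 = 1 occurrence(s).

1


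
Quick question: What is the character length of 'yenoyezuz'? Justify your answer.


Spell out 'yenoyezuz' and number each letter: y(1), e(2), n(3), o(4), y(5), e(6), z(7), u(8), z(9). Total: 9 letters.

9


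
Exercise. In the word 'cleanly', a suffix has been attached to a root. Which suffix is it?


The word 'cleanly' = 'clean' (root) + '-ly' (suffix). The suffix is '-ly'.

ly


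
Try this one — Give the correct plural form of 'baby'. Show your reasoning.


Apply rule: Change -y to -ies (consonant + y). 'baby' becomes 'babies'.

babies


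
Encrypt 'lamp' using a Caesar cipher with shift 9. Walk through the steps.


Shift each letter by 9: l -> u, a -> j, m -> v, p -> y. Result: 'ujvy'.

ujvy


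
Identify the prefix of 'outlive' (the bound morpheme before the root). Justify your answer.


The word 'outlive' = 'out' (prefix) + 'live' (root). The prefix is 'out'.

out


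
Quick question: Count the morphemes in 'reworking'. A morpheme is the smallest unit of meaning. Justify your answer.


Decomposition: re- (prefix) + work (root) + -ing (suffix) = 3 morpheme(s)

3 morphemes


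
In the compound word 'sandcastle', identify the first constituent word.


Split 'sandcastle' into 'sand' + 'castle'. The first part is 'sand'.

sand


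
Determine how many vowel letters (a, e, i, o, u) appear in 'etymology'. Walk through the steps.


Vowels in 'etymology': e, o, o = 3 vowels.

3


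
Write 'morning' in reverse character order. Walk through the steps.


Reverse 'morning' character by character: 'gninrom'.

gninrom


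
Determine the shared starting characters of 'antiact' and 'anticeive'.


Compare from the start: 4 characters match: 'anti'. Mismatch at position 5: 'a' vs 'c'.

anti


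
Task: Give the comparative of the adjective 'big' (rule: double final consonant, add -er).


Apply comparative formation (double final consonant, add -er): 'big' -> 'bigger'.

bigger


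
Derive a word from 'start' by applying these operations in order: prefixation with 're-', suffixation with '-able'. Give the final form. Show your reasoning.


Step 1: Add prefix 're-' to 'start' = 'restart'
Step 2: Add suffix '-able' to 'restart' = 'restartable'

restartable


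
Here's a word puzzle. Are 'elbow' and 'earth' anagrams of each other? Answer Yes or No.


Sorted letters of 'elbow': 'below'
Sorted letters of 'earth': 'aehrt'
They do not match.

No


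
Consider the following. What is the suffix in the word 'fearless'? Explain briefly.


The word 'fearless' = 'fear' (root) + '-less' (suffix). The suffix is '-less'.

less


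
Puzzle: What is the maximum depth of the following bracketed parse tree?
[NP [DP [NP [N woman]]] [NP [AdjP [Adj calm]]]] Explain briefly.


Count bracket nesting levels:
'[' at pos 0: depth = 1
'[' at pos 4: depth = 2
'[' at pos 8: depth = 3
'[' at pos 12: depth = 4
'[' at pos 24: depth = 2
'[' at pos 28: depth = 3
'[' at pos 34: depth = 4
Maximum depth reached: 4

4


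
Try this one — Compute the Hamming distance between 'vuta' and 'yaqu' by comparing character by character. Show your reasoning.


Alignment:
Position 1: 'v' vs 'y' = DIFFER
Position 2: 'u' vs 'a' = DIFFER
Position 3: 't' vs 'q' = DIFFER
Position 4: 'a' vs 'u' = DIFFER
Total differences: 4

4


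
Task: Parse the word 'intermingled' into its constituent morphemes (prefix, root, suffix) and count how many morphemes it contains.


Step 1: Identify prefix: 'inter' (meaning: between)
Step 2: Identify root: 'mingle'
Step 3: Identify suffix(es): 'ed'
Decomposition: inter- (prefix: between) + mingle (root) + -ed (suffix: past)
Total morphemes: 3

3 morphemes (inter- (prefix: between) + mingle (root) + -ed (suffix: past))


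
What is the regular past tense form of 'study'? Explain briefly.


Apply rule: Change -y to -ied. 'study' becomes 'studied'.

studied


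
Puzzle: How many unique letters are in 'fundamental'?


Unique letters in 'fundamental': {a, d, e, f, l, m, n, t, u} = 9 distinct letters.

9


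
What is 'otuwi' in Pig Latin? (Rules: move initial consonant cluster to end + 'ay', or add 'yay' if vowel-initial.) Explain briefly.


'otuwi' starts with a vowel, so add 'yay': 'otuwiyay'.

otuwiyay


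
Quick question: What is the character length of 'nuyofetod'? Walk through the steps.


Spell out 'nuyofetod' and number each letter: n(1), u(2), y(3), o(4), f(5), e(6), t(7), o(8), d(9). Total: 9 letters.

9


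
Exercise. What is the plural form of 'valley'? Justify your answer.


Apply rule: Add -s. 'valley' becomes 'valleys'.

valleys


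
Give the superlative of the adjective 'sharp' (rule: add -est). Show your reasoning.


Apply superlative formation (add -est): 'sharp' -> 'sharpest'.

sharpest


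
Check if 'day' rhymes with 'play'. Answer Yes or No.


Rime (stressed vowel + following sounds) of 'day': -ay = /eɪ/
Rime of 'play': -ay = /eɪ/
/eɪ/ and /eɪ/ are the same ending sound, so the words rhyme.

Yes


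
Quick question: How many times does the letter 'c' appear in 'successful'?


Letter 'c' in 'successful': found at position(s) 3, 4 = 2 occurrence(s).

2


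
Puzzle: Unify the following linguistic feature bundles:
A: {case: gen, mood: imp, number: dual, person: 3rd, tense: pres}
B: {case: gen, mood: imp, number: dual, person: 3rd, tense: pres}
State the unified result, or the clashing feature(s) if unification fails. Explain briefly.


Compare features:
case: A=gen vs B=gen -> unified: gen
mood: A=imp vs B=imp -> unified: imp
number: A=dual vs B=dual -> unified: dual
person: A=3rd vs B=3rd -> unified: 3rd
tense: A=pres vs B=pres -> unified: pres
No clashes found.

Unified: {case: gen, mood: imp, number: dual, person: 3rd, tense: pres}


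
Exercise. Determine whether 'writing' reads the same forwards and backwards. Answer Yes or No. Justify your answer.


Forward: 'writing'
Reversed: 'gnitirw'
They differ.

No


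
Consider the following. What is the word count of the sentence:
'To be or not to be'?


Split into words: To | be | or | not | to | be = 6 words.

6


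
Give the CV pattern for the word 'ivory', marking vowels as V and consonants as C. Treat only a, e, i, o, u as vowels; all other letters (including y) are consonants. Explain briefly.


Letter mapping: i = V, v = C, o = V, r = C, y = C.

VCVCC


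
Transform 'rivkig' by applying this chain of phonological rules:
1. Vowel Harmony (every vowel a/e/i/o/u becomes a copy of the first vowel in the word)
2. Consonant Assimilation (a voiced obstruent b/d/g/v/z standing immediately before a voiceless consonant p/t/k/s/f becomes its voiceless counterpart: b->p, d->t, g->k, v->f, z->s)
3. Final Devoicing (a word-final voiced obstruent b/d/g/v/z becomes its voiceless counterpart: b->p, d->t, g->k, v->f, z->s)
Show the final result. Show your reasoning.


Starting form: 'rivkig'
Rule 1: Vowel Harmony: all vowels already match. No change.
Rule 2: Consonant Assimilation: voiced obstruent before voiceless consonant becomes voiceless ('vk' -> 'fk'). 'rivkig' -> 'rifkig'
Rule 3: Final Devoicing: word-final voiced obstruent 'g' becomes voiceless 'k'. 'rifkig' -> 'rifkik'
Final form: 'rifkik'

rifkik


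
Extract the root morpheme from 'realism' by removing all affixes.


Remove suffix '-ism' from 'realism' to get root 'real'.

real


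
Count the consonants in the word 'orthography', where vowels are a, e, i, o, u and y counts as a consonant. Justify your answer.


Consonants in 'orthography': r, t, h, g, r, p, h, y = 8 consonants.

8


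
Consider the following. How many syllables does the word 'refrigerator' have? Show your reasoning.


Break 'refrigerator' into syllables: re-frig-er-a-tor -> re | frig | er | a | tor = 5 syllables

5 syllables


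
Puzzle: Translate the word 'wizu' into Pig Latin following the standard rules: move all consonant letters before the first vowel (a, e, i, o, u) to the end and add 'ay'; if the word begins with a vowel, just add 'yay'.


'wizu': move consonant cluster 'w' to end and add 'ay': 'izuway'.

izuway


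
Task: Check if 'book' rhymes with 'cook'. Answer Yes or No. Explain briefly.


Rime (stressed vowel + following sounds) of 'book': -ook = /ʊk/
Rime of 'cook': -ook = /ʊk/
/ʊk/ and /ʊk/ are the same ending sound, so the words rhyme.

Yes


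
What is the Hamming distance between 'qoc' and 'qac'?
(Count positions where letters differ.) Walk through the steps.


Alignment:
Position 1: 'q' vs 'q' = match
Position 2: 'o' vs 'a' = DIFFER
Position 3: 'c' vs 'c' = match
Total differences: 1

1


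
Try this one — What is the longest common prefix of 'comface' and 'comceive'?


Compare from the start: 3 characters match: 'com'. Mismatch at position 4: 'f' vs 'c'.

com


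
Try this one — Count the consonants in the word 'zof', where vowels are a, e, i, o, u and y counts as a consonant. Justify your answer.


Consonants in 'zof': z, f = 2 consonants.

2


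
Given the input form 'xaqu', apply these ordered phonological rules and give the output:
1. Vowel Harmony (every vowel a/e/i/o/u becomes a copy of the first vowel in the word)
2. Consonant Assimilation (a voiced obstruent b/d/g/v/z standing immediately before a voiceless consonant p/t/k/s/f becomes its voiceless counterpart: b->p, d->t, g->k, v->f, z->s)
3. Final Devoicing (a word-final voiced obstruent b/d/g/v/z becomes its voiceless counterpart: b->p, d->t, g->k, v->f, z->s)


Starting form: 'xaqu'
Rule 1: Vowel Harmony: all vowels become 'a' (matching first vowel). 'xaqu' -> 'xaqa'
Rule 2: Consonant Assimilation: no voiced obstruent (b/d/g/v/z) stands immediately before a voiceless consonant (p/t/k/s/f). No change.
Rule 3: Final Devoicing: the word ends in the vowel 'a', not a consonant. No change.
Final form: 'xaqa'

xaqa


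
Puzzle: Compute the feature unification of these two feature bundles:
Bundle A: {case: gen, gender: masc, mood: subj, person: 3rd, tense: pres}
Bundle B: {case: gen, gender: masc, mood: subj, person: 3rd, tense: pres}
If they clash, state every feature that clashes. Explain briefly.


Compare features:
case: A=gen vs B=gen -> unified: gen
gender: A=masc vs B=masc -> unified: masc
mood: A=subj vs B=subj -> unified: subj
person: A=3rd vs B=3rd -> unified: 3rd
tense: A=pres vs B=pres -> unified: pres
No clashes found.

Unified: {case: gen, gender: masc, mood: subj, person: 3rd, tense: pres}


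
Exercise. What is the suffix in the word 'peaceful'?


The word 'peaceful' = 'peace' (root) + '-ful' (suffix). The suffix is '-ful'.

ful


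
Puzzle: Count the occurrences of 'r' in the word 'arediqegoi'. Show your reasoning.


Letter 'r' in 'arediqegoi': found at position(s) 2 = 1 occurrence(s).

1


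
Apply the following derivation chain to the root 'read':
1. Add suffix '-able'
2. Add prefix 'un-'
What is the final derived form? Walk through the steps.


Step 1: Add suffix '-able' to 'read' = 'readable'
Step 2: Add prefix 'un-' to 'readable' = 'unreadable'

unreadable


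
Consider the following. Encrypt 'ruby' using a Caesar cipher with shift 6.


Shift each letter by 6: r -> x, u -> a, b -> h, y -> e. Result: 'xahe'.

xahe


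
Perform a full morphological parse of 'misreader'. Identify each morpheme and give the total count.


Step 1: Identify prefix: 'mis' (meaning: wrongly)
Step 2: Identify root: 'read'
Step 3: Identify suffix(es): 'er'
Decomposition: mis- (prefix: wrongly) + read (root) + -er (suffix: one who)
Total morphemes: 3

3 morphemes (mis- (prefix: wrongly) + read (root) + -er (suffix: one who))


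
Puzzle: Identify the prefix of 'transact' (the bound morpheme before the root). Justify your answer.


The word 'transact' = 'trans' (prefix) + 'act' (root). The prefix is 'trans'.

trans


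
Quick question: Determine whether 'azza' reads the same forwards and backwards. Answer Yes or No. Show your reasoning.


Forward: 'azza'
Reversed: 'azza'
They are identical.

Yes


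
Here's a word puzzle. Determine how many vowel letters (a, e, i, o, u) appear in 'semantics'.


Vowels in 'semantics': e, a, i = 3 vowels.

3


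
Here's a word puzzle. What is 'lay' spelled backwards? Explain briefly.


Reverse 'lay' character by character: 'yal'.

yal


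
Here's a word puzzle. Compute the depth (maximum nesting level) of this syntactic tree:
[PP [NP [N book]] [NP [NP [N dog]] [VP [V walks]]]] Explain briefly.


Count bracket nesting levels:
'[' at pos 0: depth = 1
'[' at pos 4: depth = 2
'[' at pos 8: depth = 3
'[' at pos 18: depth = 2
'[' at pos 22: depth = 3
'[' at pos 26: depth = 4
'[' at pos 35: depth = 3
'[' at pos 39: depth = 4
Maximum depth reached: 4

4


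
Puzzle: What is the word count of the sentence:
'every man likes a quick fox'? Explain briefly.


Split into words: every | man | likes | a | quick | fox = 6 words.

6


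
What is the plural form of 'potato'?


Apply rule: Add -es (consonant + o). 'potato' becomes 'potatoes'.

potatoes


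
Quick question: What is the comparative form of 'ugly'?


Apply comparative formation (consonant + y: change y to i, add -er): 'ugly' -> 'uglier'.

uglier


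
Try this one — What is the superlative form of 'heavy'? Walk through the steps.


Apply superlative formation (consonant + y: change y to i, add -est): 'heavy' -> 'heaviest'.

heaviest


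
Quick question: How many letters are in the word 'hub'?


Spell out 'hub' and number each letter: h(1), u(2), b(3). Total: 3 letters.

3


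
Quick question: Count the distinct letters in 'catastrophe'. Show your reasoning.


Unique letters in 'catastrophe': {a, c, e, h, o, p, r, s, t} = 9 distinct letters.

9


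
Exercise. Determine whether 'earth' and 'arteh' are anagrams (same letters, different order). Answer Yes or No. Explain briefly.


Sorted letters of 'earth': 'aehrt'
Sorted letters of 'arteh': 'aehrt'
They match.

Yes


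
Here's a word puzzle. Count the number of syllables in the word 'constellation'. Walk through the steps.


Break 'constellation' into syllables: con-stel-la-tion -> con | stel | la | tion = 4 syllables

4 syllables


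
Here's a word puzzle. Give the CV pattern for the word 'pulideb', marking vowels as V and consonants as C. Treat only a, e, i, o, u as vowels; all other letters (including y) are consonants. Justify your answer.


Letter mapping: p = C, u = V, l = C, i = V, d = C, e = V, b = C.

CVCVCVC


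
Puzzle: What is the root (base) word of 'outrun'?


Remove prefix 'out' from 'outrun' to get root 'run'.

run


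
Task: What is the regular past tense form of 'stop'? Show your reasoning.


Apply rule: Double final consonant and add -ed. 'stop' becomes 'stopped'.

stopped


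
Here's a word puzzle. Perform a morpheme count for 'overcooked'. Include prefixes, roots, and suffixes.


Decomposition: over- (prefix) + cook (root) + -ed (suffix) = 3 morpheme(s)

3 morphemes


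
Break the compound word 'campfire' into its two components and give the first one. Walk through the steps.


Split 'campfire' into 'camp' + 'fire'. The first part is 'camp'.

camp


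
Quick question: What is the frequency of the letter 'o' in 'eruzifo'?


Letter 'o' in 'eruzifo': found at position(s) 7 = 1 occurrence(s).

1


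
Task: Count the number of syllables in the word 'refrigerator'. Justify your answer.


Break 'refrigerator' into syllables: re-frig-er-a-tor -> re | frig | er | a | tor = 5 syllables

5 syllables


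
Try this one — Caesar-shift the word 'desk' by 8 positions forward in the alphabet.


Shift each letter by 8: d -> l, e -> m, s -> a, k -> s. Result: 'lmas'.

lmas


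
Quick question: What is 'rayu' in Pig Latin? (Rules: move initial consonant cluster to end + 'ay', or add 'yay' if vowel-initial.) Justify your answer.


'rayu': move consonant cluster 'r' to end and add 'ay': 'ayuray'.

ayuray


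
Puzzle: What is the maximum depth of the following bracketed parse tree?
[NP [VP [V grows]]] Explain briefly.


Count bracket nesting levels:
'[' at pos 0: depth = 1
'[' at pos 4: depth = 2
'[' at pos 8: depth = 3
Maximum depth reached: 3

3


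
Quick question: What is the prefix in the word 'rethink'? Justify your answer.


The word 'rethink' = 're' (prefix) + 'think' (root). The prefix is 're'.

re


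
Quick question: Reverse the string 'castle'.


Reverse 'castle' character by character: 'eltsac'.

eltsac


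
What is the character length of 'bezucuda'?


Spell out 'bezucuda' and number each letter: b(1), e(2), z(3), u(4), c(5), u(6), d(7), a(8). Total: 8 letters.

8


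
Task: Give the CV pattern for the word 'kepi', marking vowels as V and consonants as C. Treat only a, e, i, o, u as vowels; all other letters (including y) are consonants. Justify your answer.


Letter mapping: k = C, e = V, p = C, i = V.

CVCV


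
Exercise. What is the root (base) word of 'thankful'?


Remove suffix '-ful' from 'thankful' to get root 'thank'.

thank


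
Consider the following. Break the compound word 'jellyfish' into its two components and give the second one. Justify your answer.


Split 'jellyfish' into 'jelly' + 'fish'. The second part is 'fish'.

fish


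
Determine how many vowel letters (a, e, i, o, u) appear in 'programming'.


Vowels in 'programming': o, a, i = 3 vowels.

3


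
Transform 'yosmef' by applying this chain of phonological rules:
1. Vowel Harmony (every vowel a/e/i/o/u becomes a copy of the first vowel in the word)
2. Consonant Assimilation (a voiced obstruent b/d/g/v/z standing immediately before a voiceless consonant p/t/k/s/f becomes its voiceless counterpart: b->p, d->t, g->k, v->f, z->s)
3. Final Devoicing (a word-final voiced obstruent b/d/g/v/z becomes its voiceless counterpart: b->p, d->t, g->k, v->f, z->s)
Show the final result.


Starting form: 'yosmef'
Rule 1: Vowel Harmony: all vowels become 'o' (matching first vowel). 'yosmef' -> 'yosmof'
Rule 2: Consonant Assimilation: no voiced obstruent (b/d/g/v/z) stands immediately before a voiceless consonant (p/t/k/s/f). No change.
Rule 3: Final Devoicing: final consonant 'f' is not one of the voiced obstruents b/d/g/v/z. No change.
Final form: 'yosmof'

yosmof


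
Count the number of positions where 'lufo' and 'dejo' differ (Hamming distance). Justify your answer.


Alignment:
Position 1: 'l' vs 'd' = DIFFER
Position 2: 'u' vs 'e' = DIFFER
Position 3: 'f' vs 'j' = DIFFER
Position 4: 'o' vs 'o' = match
Total differences: 3

3


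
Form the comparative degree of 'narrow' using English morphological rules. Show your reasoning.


Apply comparative formation (add -er): 'narrow' -> 'narrower'.

narrower


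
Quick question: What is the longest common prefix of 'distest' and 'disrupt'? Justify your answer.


Compare from the start: 3 characters match: 'dis'. Mismatch at position 4: 't' vs 'r'.

dis


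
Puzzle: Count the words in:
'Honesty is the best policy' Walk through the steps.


Split into words: Honesty | is | the | best | policy = 5 words.

5


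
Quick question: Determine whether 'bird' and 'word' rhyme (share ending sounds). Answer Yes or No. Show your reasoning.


Rime (stressed vowel + following sounds) of 'bird': -ird = /ɜːrd/
Rime of 'word': -ord = /ɜːrd/
/ɜːrd/ and /ɜːrd/ are the same ending sound, so the words rhyme.

Yes
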